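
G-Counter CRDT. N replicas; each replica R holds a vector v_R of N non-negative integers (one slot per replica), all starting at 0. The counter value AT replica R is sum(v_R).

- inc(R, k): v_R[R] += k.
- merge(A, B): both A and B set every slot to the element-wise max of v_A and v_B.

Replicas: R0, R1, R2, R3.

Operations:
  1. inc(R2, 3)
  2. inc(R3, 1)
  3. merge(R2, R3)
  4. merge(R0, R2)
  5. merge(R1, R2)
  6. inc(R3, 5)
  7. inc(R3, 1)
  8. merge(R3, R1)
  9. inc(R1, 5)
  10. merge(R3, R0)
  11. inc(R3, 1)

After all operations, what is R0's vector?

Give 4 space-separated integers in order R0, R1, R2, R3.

Op 1: inc R2 by 3 -> R2=(0,0,3,0) value=3
Op 2: inc R3 by 1 -> R3=(0,0,0,1) value=1
Op 3: merge R2<->R3 -> R2=(0,0,3,1) R3=(0,0,3,1)
Op 4: merge R0<->R2 -> R0=(0,0,3,1) R2=(0,0,3,1)
Op 5: merge R1<->R2 -> R1=(0,0,3,1) R2=(0,0,3,1)
Op 6: inc R3 by 5 -> R3=(0,0,3,6) value=9
Op 7: inc R3 by 1 -> R3=(0,0,3,7) value=10
Op 8: merge R3<->R1 -> R3=(0,0,3,7) R1=(0,0,3,7)
Op 9: inc R1 by 5 -> R1=(0,5,3,7) value=15
Op 10: merge R3<->R0 -> R3=(0,0,3,7) R0=(0,0,3,7)
Op 11: inc R3 by 1 -> R3=(0,0,3,8) value=11

Answer: 0 0 3 7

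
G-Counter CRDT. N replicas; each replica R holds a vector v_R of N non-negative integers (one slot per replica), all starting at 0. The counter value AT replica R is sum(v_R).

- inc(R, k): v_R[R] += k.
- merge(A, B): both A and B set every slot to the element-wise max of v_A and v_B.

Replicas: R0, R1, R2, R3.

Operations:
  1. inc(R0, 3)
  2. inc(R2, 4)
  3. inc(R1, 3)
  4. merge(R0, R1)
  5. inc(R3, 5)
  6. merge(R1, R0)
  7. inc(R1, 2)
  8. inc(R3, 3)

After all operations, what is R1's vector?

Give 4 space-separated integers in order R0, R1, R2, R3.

Answer: 3 5 0 0

Derivation:
Op 1: inc R0 by 3 -> R0=(3,0,0,0) value=3
Op 2: inc R2 by 4 -> R2=(0,0,4,0) value=4
Op 3: inc R1 by 3 -> R1=(0,3,0,0) value=3
Op 4: merge R0<->R1 -> R0=(3,3,0,0) R1=(3,3,0,0)
Op 5: inc R3 by 5 -> R3=(0,0,0,5) value=5
Op 6: merge R1<->R0 -> R1=(3,3,0,0) R0=(3,3,0,0)
Op 7: inc R1 by 2 -> R1=(3,5,0,0) value=8
Op 8: inc R3 by 3 -> R3=(0,0,0,8) value=8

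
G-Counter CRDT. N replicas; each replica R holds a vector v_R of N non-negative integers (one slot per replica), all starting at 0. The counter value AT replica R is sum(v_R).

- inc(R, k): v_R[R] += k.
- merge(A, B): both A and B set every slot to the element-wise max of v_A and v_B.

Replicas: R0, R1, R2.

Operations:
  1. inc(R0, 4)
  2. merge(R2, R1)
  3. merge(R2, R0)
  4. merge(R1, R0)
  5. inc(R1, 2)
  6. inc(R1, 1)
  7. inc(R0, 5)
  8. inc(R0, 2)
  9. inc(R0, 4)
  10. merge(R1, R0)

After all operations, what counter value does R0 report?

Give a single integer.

Answer: 18

Derivation:
Op 1: inc R0 by 4 -> R0=(4,0,0) value=4
Op 2: merge R2<->R1 -> R2=(0,0,0) R1=(0,0,0)
Op 3: merge R2<->R0 -> R2=(4,0,0) R0=(4,0,0)
Op 4: merge R1<->R0 -> R1=(4,0,0) R0=(4,0,0)
Op 5: inc R1 by 2 -> R1=(4,2,0) value=6
Op 6: inc R1 by 1 -> R1=(4,3,0) value=7
Op 7: inc R0 by 5 -> R0=(9,0,0) value=9
Op 8: inc R0 by 2 -> R0=(11,0,0) value=11
Op 9: inc R0 by 4 -> R0=(15,0,0) value=15
Op 10: merge R1<->R0 -> R1=(15,3,0) R0=(15,3,0)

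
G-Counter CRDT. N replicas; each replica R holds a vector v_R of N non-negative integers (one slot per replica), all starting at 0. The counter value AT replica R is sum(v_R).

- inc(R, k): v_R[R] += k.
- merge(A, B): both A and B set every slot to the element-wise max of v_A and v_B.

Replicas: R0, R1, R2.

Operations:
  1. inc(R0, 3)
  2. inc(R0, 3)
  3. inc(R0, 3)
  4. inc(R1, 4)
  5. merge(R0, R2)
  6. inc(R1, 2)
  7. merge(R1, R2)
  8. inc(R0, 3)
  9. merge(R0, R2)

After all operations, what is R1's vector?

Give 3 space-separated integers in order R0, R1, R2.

Answer: 9 6 0

Derivation:
Op 1: inc R0 by 3 -> R0=(3,0,0) value=3
Op 2: inc R0 by 3 -> R0=(6,0,0) value=6
Op 3: inc R0 by 3 -> R0=(9,0,0) value=9
Op 4: inc R1 by 4 -> R1=(0,4,0) value=4
Op 5: merge R0<->R2 -> R0=(9,0,0) R2=(9,0,0)
Op 6: inc R1 by 2 -> R1=(0,6,0) value=6
Op 7: merge R1<->R2 -> R1=(9,6,0) R2=(9,6,0)
Op 8: inc R0 by 3 -> R0=(12,0,0) value=12
Op 9: merge R0<->R2 -> R0=(12,6,0) R2=(12,6,0)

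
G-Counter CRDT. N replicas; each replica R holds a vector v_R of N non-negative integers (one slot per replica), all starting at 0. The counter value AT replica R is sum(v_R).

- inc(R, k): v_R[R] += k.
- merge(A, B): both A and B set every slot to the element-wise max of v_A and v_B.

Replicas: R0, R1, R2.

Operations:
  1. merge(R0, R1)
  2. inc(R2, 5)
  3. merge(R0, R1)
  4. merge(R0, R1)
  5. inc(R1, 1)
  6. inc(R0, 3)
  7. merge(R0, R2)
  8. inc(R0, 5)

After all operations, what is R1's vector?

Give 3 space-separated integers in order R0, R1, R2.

Answer: 0 1 0

Derivation:
Op 1: merge R0<->R1 -> R0=(0,0,0) R1=(0,0,0)
Op 2: inc R2 by 5 -> R2=(0,0,5) value=5
Op 3: merge R0<->R1 -> R0=(0,0,0) R1=(0,0,0)
Op 4: merge R0<->R1 -> R0=(0,0,0) R1=(0,0,0)
Op 5: inc R1 by 1 -> R1=(0,1,0) value=1
Op 6: inc R0 by 3 -> R0=(3,0,0) value=3
Op 7: merge R0<->R2 -> R0=(3,0,5) R2=(3,0,5)
Op 8: inc R0 by 5 -> R0=(8,0,5) value=13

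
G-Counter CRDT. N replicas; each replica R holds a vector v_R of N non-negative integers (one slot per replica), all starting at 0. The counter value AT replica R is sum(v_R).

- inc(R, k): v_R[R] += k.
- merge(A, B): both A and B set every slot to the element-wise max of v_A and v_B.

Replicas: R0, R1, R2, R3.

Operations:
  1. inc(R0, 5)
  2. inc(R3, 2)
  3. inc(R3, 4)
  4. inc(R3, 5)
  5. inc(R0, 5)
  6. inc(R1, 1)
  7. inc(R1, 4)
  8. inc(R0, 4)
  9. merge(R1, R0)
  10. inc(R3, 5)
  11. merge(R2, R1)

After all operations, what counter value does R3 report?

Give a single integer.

Answer: 16

Derivation:
Op 1: inc R0 by 5 -> R0=(5,0,0,0) value=5
Op 2: inc R3 by 2 -> R3=(0,0,0,2) value=2
Op 3: inc R3 by 4 -> R3=(0,0,0,6) value=6
Op 4: inc R3 by 5 -> R3=(0,0,0,11) value=11
Op 5: inc R0 by 5 -> R0=(10,0,0,0) value=10
Op 6: inc R1 by 1 -> R1=(0,1,0,0) value=1
Op 7: inc R1 by 4 -> R1=(0,5,0,0) value=5
Op 8: inc R0 by 4 -> R0=(14,0,0,0) value=14
Op 9: merge R1<->R0 -> R1=(14,5,0,0) R0=(14,5,0,0)
Op 10: inc R3 by 5 -> R3=(0,0,0,16) value=16
Op 11: merge R2<->R1 -> R2=(14,5,0,0) R1=(14,5,0,0)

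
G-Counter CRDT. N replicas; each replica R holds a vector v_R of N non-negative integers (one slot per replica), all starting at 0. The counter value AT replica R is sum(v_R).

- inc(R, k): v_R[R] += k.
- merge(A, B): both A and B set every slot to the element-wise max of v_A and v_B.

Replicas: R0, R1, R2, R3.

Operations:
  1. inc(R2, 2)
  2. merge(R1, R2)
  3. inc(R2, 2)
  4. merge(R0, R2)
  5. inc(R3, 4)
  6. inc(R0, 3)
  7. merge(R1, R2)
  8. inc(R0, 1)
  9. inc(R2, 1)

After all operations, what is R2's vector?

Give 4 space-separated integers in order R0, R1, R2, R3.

Op 1: inc R2 by 2 -> R2=(0,0,2,0) value=2
Op 2: merge R1<->R2 -> R1=(0,0,2,0) R2=(0,0,2,0)
Op 3: inc R2 by 2 -> R2=(0,0,4,0) value=4
Op 4: merge R0<->R2 -> R0=(0,0,4,0) R2=(0,0,4,0)
Op 5: inc R3 by 4 -> R3=(0,0,0,4) value=4
Op 6: inc R0 by 3 -> R0=(3,0,4,0) value=7
Op 7: merge R1<->R2 -> R1=(0,0,4,0) R2=(0,0,4,0)
Op 8: inc R0 by 1 -> R0=(4,0,4,0) value=8
Op 9: inc R2 by 1 -> R2=(0,0,5,0) value=5

Answer: 0 0 5 0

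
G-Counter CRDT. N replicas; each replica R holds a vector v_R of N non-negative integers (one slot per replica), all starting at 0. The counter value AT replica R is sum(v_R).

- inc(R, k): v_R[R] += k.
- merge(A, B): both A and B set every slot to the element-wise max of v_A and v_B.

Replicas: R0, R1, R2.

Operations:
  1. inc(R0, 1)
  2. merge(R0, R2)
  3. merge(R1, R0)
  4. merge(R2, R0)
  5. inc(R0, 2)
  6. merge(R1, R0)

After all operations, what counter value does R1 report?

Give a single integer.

Op 1: inc R0 by 1 -> R0=(1,0,0) value=1
Op 2: merge R0<->R2 -> R0=(1,0,0) R2=(1,0,0)
Op 3: merge R1<->R0 -> R1=(1,0,0) R0=(1,0,0)
Op 4: merge R2<->R0 -> R2=(1,0,0) R0=(1,0,0)
Op 5: inc R0 by 2 -> R0=(3,0,0) value=3
Op 6: merge R1<->R0 -> R1=(3,0,0) R0=(3,0,0)

Answer: 3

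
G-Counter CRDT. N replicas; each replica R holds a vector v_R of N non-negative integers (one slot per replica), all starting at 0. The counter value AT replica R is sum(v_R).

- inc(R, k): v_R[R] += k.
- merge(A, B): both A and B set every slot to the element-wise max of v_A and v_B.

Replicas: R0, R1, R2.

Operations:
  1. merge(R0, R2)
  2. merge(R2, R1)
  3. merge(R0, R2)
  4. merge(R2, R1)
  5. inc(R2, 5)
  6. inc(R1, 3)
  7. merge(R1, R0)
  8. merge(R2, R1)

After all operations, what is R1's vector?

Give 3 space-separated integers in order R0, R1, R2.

Op 1: merge R0<->R2 -> R0=(0,0,0) R2=(0,0,0)
Op 2: merge R2<->R1 -> R2=(0,0,0) R1=(0,0,0)
Op 3: merge R0<->R2 -> R0=(0,0,0) R2=(0,0,0)
Op 4: merge R2<->R1 -> R2=(0,0,0) R1=(0,0,0)
Op 5: inc R2 by 5 -> R2=(0,0,5) value=5
Op 6: inc R1 by 3 -> R1=(0,3,0) value=3
Op 7: merge R1<->R0 -> R1=(0,3,0) R0=(0,3,0)
Op 8: merge R2<->R1 -> R2=(0,3,5) R1=(0,3,5)

Answer: 0 3 5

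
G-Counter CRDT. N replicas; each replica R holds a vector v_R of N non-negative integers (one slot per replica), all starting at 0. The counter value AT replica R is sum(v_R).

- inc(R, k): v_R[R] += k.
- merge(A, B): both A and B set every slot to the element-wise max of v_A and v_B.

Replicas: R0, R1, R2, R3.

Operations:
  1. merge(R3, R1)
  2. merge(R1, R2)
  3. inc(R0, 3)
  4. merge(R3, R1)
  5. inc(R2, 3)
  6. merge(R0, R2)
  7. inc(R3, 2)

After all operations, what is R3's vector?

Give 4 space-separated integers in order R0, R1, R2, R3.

Answer: 0 0 0 2

Derivation:
Op 1: merge R3<->R1 -> R3=(0,0,0,0) R1=(0,0,0,0)
Op 2: merge R1<->R2 -> R1=(0,0,0,0) R2=(0,0,0,0)
Op 3: inc R0 by 3 -> R0=(3,0,0,0) value=3
Op 4: merge R3<->R1 -> R3=(0,0,0,0) R1=(0,0,0,0)
Op 5: inc R2 by 3 -> R2=(0,0,3,0) value=3
Op 6: merge R0<->R2 -> R0=(3,0,3,0) R2=(3,0,3,0)
Op 7: inc R3 by 2 -> R3=(0,0,0,2) value=2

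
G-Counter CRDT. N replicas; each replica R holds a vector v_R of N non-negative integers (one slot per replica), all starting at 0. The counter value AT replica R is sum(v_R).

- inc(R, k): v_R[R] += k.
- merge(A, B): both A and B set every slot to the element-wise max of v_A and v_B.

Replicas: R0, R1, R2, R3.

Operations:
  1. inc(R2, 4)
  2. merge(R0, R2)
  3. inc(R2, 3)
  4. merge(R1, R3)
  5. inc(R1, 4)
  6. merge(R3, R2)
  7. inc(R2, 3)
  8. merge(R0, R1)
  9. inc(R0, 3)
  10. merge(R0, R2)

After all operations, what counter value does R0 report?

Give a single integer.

Answer: 17

Derivation:
Op 1: inc R2 by 4 -> R2=(0,0,4,0) value=4
Op 2: merge R0<->R2 -> R0=(0,0,4,0) R2=(0,0,4,0)
Op 3: inc R2 by 3 -> R2=(0,0,7,0) value=7
Op 4: merge R1<->R3 -> R1=(0,0,0,0) R3=(0,0,0,0)
Op 5: inc R1 by 4 -> R1=(0,4,0,0) value=4
Op 6: merge R3<->R2 -> R3=(0,0,7,0) R2=(0,0,7,0)
Op 7: inc R2 by 3 -> R2=(0,0,10,0) value=10
Op 8: merge R0<->R1 -> R0=(0,4,4,0) R1=(0,4,4,0)
Op 9: inc R0 by 3 -> R0=(3,4,4,0) value=11
Op 10: merge R0<->R2 -> R0=(3,4,10,0) R2=(3,4,10,0)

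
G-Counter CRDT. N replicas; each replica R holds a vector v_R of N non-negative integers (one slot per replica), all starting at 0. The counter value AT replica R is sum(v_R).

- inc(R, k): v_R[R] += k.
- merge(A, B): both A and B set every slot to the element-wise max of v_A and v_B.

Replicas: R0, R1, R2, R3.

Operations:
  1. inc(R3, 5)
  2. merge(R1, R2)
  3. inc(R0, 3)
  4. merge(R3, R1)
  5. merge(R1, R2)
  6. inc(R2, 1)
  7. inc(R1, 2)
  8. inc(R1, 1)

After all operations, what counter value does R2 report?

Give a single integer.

Op 1: inc R3 by 5 -> R3=(0,0,0,5) value=5
Op 2: merge R1<->R2 -> R1=(0,0,0,0) R2=(0,0,0,0)
Op 3: inc R0 by 3 -> R0=(3,0,0,0) value=3
Op 4: merge R3<->R1 -> R3=(0,0,0,5) R1=(0,0,0,5)
Op 5: merge R1<->R2 -> R1=(0,0,0,5) R2=(0,0,0,5)
Op 6: inc R2 by 1 -> R2=(0,0,1,5) value=6
Op 7: inc R1 by 2 -> R1=(0,2,0,5) value=7
Op 8: inc R1 by 1 -> R1=(0,3,0,5) value=8

Answer: 6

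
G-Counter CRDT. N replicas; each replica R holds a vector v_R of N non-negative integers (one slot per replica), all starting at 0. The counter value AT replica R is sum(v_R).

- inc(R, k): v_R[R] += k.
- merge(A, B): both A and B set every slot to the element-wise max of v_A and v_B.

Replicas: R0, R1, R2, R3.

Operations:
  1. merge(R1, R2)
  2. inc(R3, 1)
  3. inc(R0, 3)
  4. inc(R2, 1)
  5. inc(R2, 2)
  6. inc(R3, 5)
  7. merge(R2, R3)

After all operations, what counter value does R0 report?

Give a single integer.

Op 1: merge R1<->R2 -> R1=(0,0,0,0) R2=(0,0,0,0)
Op 2: inc R3 by 1 -> R3=(0,0,0,1) value=1
Op 3: inc R0 by 3 -> R0=(3,0,0,0) value=3
Op 4: inc R2 by 1 -> R2=(0,0,1,0) value=1
Op 5: inc R2 by 2 -> R2=(0,0,3,0) value=3
Op 6: inc R3 by 5 -> R3=(0,0,0,6) value=6
Op 7: merge R2<->R3 -> R2=(0,0,3,6) R3=(0,0,3,6)

Answer: 3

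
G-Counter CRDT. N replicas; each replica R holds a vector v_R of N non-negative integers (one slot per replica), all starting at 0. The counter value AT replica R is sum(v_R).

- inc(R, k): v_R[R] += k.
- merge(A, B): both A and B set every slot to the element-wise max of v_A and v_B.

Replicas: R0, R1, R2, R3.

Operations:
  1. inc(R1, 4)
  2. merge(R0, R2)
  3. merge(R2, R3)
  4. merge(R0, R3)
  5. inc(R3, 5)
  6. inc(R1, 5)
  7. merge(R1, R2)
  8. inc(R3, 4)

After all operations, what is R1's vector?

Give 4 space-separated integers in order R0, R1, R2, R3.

Answer: 0 9 0 0

Derivation:
Op 1: inc R1 by 4 -> R1=(0,4,0,0) value=4
Op 2: merge R0<->R2 -> R0=(0,0,0,0) R2=(0,0,0,0)
Op 3: merge R2<->R3 -> R2=(0,0,0,0) R3=(0,0,0,0)
Op 4: merge R0<->R3 -> R0=(0,0,0,0) R3=(0,0,0,0)
Op 5: inc R3 by 5 -> R3=(0,0,0,5) value=5
Op 6: inc R1 by 5 -> R1=(0,9,0,0) value=9
Op 7: merge R1<->R2 -> R1=(0,9,0,0) R2=(0,9,0,0)
Op 8: inc R3 by 4 -> R3=(0,0,0,9) value=9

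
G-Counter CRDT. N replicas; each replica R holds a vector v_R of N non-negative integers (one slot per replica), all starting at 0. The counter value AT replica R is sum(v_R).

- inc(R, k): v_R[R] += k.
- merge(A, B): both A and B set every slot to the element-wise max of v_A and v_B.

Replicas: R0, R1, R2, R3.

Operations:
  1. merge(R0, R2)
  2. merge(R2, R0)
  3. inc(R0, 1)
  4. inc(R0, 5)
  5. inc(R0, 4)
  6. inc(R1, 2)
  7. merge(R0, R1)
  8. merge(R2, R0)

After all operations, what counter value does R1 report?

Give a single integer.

Op 1: merge R0<->R2 -> R0=(0,0,0,0) R2=(0,0,0,0)
Op 2: merge R2<->R0 -> R2=(0,0,0,0) R0=(0,0,0,0)
Op 3: inc R0 by 1 -> R0=(1,0,0,0) value=1
Op 4: inc R0 by 5 -> R0=(6,0,0,0) value=6
Op 5: inc R0 by 4 -> R0=(10,0,0,0) value=10
Op 6: inc R1 by 2 -> R1=(0,2,0,0) value=2
Op 7: merge R0<->R1 -> R0=(10,2,0,0) R1=(10,2,0,0)
Op 8: merge R2<->R0 -> R2=(10,2,0,0) R0=(10,2,0,0)

Answer: 12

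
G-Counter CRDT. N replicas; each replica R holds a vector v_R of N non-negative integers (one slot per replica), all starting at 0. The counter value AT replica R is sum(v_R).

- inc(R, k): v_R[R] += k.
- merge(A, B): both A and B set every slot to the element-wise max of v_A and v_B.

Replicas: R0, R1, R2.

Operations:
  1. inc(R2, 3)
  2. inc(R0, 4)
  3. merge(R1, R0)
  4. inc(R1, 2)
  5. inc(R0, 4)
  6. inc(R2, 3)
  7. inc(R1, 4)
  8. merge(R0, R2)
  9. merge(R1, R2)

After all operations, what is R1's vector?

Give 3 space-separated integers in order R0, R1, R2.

Answer: 8 6 6

Derivation:
Op 1: inc R2 by 3 -> R2=(0,0,3) value=3
Op 2: inc R0 by 4 -> R0=(4,0,0) value=4
Op 3: merge R1<->R0 -> R1=(4,0,0) R0=(4,0,0)
Op 4: inc R1 by 2 -> R1=(4,2,0) value=6
Op 5: inc R0 by 4 -> R0=(8,0,0) value=8
Op 6: inc R2 by 3 -> R2=(0,0,6) value=6
Op 7: inc R1 by 4 -> R1=(4,6,0) value=10
Op 8: merge R0<->R2 -> R0=(8,0,6) R2=(8,0,6)
Op 9: merge R1<->R2 -> R1=(8,6,6) R2=(8,6,6)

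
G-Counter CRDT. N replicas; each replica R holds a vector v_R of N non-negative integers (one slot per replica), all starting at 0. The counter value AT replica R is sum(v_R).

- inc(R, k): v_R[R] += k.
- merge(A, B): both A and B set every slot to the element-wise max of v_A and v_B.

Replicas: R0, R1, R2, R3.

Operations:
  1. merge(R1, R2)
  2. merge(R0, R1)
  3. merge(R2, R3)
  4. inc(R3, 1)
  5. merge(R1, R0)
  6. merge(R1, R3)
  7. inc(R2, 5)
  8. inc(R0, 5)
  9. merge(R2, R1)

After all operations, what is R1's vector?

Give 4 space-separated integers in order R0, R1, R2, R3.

Op 1: merge R1<->R2 -> R1=(0,0,0,0) R2=(0,0,0,0)
Op 2: merge R0<->R1 -> R0=(0,0,0,0) R1=(0,0,0,0)
Op 3: merge R2<->R3 -> R2=(0,0,0,0) R3=(0,0,0,0)
Op 4: inc R3 by 1 -> R3=(0,0,0,1) value=1
Op 5: merge R1<->R0 -> R1=(0,0,0,0) R0=(0,0,0,0)
Op 6: merge R1<->R3 -> R1=(0,0,0,1) R3=(0,0,0,1)
Op 7: inc R2 by 5 -> R2=(0,0,5,0) value=5
Op 8: inc R0 by 5 -> R0=(5,0,0,0) value=5
Op 9: merge R2<->R1 -> R2=(0,0,5,1) R1=(0,0,5,1)

Answer: 0 0 5 1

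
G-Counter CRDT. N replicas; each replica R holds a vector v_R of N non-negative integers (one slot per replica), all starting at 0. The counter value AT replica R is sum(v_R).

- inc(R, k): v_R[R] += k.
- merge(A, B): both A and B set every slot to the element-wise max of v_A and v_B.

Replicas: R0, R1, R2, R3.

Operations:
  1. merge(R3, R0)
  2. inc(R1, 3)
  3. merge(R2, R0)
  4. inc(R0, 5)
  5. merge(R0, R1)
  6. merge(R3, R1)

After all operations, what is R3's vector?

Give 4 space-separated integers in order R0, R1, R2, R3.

Op 1: merge R3<->R0 -> R3=(0,0,0,0) R0=(0,0,0,0)
Op 2: inc R1 by 3 -> R1=(0,3,0,0) value=3
Op 3: merge R2<->R0 -> R2=(0,0,0,0) R0=(0,0,0,0)
Op 4: inc R0 by 5 -> R0=(5,0,0,0) value=5
Op 5: merge R0<->R1 -> R0=(5,3,0,0) R1=(5,3,0,0)
Op 6: merge R3<->R1 -> R3=(5,3,0,0) R1=(5,3,0,0)

Answer: 5 3 0 0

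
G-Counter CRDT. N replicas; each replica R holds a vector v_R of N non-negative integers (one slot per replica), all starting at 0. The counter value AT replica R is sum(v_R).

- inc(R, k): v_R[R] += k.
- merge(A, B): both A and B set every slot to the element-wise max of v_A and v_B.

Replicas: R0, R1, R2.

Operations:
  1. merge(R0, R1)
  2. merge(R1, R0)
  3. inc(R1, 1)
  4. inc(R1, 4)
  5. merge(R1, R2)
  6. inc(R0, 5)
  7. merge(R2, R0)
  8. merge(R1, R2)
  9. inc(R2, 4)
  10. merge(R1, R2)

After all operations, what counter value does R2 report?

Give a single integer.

Answer: 14

Derivation:
Op 1: merge R0<->R1 -> R0=(0,0,0) R1=(0,0,0)
Op 2: merge R1<->R0 -> R1=(0,0,0) R0=(0,0,0)
Op 3: inc R1 by 1 -> R1=(0,1,0) value=1
Op 4: inc R1 by 4 -> R1=(0,5,0) value=5
Op 5: merge R1<->R2 -> R1=(0,5,0) R2=(0,5,0)
Op 6: inc R0 by 5 -> R0=(5,0,0) value=5
Op 7: merge R2<->R0 -> R2=(5,5,0) R0=(5,5,0)
Op 8: merge R1<->R2 -> R1=(5,5,0) R2=(5,5,0)
Op 9: inc R2 by 4 -> R2=(5,5,4) value=14
Op 10: merge R1<->R2 -> R1=(5,5,4) R2=(5,5,4)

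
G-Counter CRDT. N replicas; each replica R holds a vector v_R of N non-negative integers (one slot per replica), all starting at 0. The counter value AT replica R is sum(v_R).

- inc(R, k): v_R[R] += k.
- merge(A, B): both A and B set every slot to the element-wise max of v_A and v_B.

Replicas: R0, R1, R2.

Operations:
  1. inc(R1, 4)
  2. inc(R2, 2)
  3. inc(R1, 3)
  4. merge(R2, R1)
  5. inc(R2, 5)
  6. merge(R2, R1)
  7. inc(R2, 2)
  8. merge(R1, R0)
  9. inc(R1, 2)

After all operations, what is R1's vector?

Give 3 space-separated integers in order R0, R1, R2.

Op 1: inc R1 by 4 -> R1=(0,4,0) value=4
Op 2: inc R2 by 2 -> R2=(0,0,2) value=2
Op 3: inc R1 by 3 -> R1=(0,7,0) value=7
Op 4: merge R2<->R1 -> R2=(0,7,2) R1=(0,7,2)
Op 5: inc R2 by 5 -> R2=(0,7,7) value=14
Op 6: merge R2<->R1 -> R2=(0,7,7) R1=(0,7,7)
Op 7: inc R2 by 2 -> R2=(0,7,9) value=16
Op 8: merge R1<->R0 -> R1=(0,7,7) R0=(0,7,7)
Op 9: inc R1 by 2 -> R1=(0,9,7) value=16

Answer: 0 9 7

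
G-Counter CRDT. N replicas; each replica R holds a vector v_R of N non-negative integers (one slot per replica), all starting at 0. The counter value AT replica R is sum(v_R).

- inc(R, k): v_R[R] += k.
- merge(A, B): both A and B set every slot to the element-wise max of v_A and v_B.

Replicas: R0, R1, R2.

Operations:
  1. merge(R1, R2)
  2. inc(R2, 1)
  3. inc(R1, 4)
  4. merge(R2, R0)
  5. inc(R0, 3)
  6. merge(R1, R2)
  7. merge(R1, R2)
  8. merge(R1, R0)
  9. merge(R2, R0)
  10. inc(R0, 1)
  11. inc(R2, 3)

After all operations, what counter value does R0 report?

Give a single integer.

Op 1: merge R1<->R2 -> R1=(0,0,0) R2=(0,0,0)
Op 2: inc R2 by 1 -> R2=(0,0,1) value=1
Op 3: inc R1 by 4 -> R1=(0,4,0) value=4
Op 4: merge R2<->R0 -> R2=(0,0,1) R0=(0,0,1)
Op 5: inc R0 by 3 -> R0=(3,0,1) value=4
Op 6: merge R1<->R2 -> R1=(0,4,1) R2=(0,4,1)
Op 7: merge R1<->R2 -> R1=(0,4,1) R2=(0,4,1)
Op 8: merge R1<->R0 -> R1=(3,4,1) R0=(3,4,1)
Op 9: merge R2<->R0 -> R2=(3,4,1) R0=(3,4,1)
Op 10: inc R0 by 1 -> R0=(4,4,1) value=9
Op 11: inc R2 by 3 -> R2=(3,4,4) value=11

Answer: 9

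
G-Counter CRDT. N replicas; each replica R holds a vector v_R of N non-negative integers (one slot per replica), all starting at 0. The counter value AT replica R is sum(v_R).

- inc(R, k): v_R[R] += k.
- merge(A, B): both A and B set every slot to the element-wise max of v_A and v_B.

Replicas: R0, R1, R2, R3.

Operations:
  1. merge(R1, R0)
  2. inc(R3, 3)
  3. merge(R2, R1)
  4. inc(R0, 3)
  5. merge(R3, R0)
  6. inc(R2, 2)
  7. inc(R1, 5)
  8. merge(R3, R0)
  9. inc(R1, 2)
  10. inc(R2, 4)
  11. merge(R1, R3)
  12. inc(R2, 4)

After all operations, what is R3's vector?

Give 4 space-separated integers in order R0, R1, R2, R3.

Op 1: merge R1<->R0 -> R1=(0,0,0,0) R0=(0,0,0,0)
Op 2: inc R3 by 3 -> R3=(0,0,0,3) value=3
Op 3: merge R2<->R1 -> R2=(0,0,0,0) R1=(0,0,0,0)
Op 4: inc R0 by 3 -> R0=(3,0,0,0) value=3
Op 5: merge R3<->R0 -> R3=(3,0,0,3) R0=(3,0,0,3)
Op 6: inc R2 by 2 -> R2=(0,0,2,0) value=2
Op 7: inc R1 by 5 -> R1=(0,5,0,0) value=5
Op 8: merge R3<->R0 -> R3=(3,0,0,3) R0=(3,0,0,3)
Op 9: inc R1 by 2 -> R1=(0,7,0,0) value=7
Op 10: inc R2 by 4 -> R2=(0,0,6,0) value=6
Op 11: merge R1<->R3 -> R1=(3,7,0,3) R3=(3,7,0,3)
Op 12: inc R2 by 4 -> R2=(0,0,10,0) value=10

Answer: 3 7 0 3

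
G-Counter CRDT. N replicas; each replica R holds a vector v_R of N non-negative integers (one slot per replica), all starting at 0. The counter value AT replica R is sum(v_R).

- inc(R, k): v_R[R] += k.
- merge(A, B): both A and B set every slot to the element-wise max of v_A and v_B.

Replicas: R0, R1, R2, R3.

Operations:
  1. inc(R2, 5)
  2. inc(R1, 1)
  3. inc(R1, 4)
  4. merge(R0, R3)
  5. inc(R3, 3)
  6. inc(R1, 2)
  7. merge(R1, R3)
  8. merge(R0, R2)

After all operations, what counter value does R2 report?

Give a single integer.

Answer: 5

Derivation:
Op 1: inc R2 by 5 -> R2=(0,0,5,0) value=5
Op 2: inc R1 by 1 -> R1=(0,1,0,0) value=1
Op 3: inc R1 by 4 -> R1=(0,5,0,0) value=5
Op 4: merge R0<->R3 -> R0=(0,0,0,0) R3=(0,0,0,0)
Op 5: inc R3 by 3 -> R3=(0,0,0,3) value=3
Op 6: inc R1 by 2 -> R1=(0,7,0,0) value=7
Op 7: merge R1<->R3 -> R1=(0,7,0,3) R3=(0,7,0,3)
Op 8: merge R0<->R2 -> R0=(0,0,5,0) R2=(0,0,5,0)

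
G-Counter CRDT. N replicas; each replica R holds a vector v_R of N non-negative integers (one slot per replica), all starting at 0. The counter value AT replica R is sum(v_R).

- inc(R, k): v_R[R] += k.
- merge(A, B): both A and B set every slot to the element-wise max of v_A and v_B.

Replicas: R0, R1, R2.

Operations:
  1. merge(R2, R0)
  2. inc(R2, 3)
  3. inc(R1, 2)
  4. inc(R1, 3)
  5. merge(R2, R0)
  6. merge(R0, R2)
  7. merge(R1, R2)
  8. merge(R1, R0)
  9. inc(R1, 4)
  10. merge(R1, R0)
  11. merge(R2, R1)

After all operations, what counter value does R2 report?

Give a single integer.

Answer: 12

Derivation:
Op 1: merge R2<->R0 -> R2=(0,0,0) R0=(0,0,0)
Op 2: inc R2 by 3 -> R2=(0,0,3) value=3
Op 3: inc R1 by 2 -> R1=(0,2,0) value=2
Op 4: inc R1 by 3 -> R1=(0,5,0) value=5
Op 5: merge R2<->R0 -> R2=(0,0,3) R0=(0,0,3)
Op 6: merge R0<->R2 -> R0=(0,0,3) R2=(0,0,3)
Op 7: merge R1<->R2 -> R1=(0,5,3) R2=(0,5,3)
Op 8: merge R1<->R0 -> R1=(0,5,3) R0=(0,5,3)
Op 9: inc R1 by 4 -> R1=(0,9,3) value=12
Op 10: merge R1<->R0 -> R1=(0,9,3) R0=(0,9,3)
Op 11: merge R2<->R1 -> R2=(0,9,3) R1=(0,9,3)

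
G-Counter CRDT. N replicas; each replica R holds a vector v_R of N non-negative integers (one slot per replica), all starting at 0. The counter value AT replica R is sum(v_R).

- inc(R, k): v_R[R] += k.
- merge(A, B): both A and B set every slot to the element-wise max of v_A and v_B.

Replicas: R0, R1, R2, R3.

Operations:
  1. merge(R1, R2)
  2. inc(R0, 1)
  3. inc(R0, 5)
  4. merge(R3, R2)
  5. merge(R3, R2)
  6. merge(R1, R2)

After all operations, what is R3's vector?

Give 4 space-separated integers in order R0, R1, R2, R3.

Answer: 0 0 0 0

Derivation:
Op 1: merge R1<->R2 -> R1=(0,0,0,0) R2=(0,0,0,0)
Op 2: inc R0 by 1 -> R0=(1,0,0,0) value=1
Op 3: inc R0 by 5 -> R0=(6,0,0,0) value=6
Op 4: merge R3<->R2 -> R3=(0,0,0,0) R2=(0,0,0,0)
Op 5: merge R3<->R2 -> R3=(0,0,0,0) R2=(0,0,0,0)
Op 6: merge R1<->R2 -> R1=(0,0,0,0) R2=(0,0,0,0)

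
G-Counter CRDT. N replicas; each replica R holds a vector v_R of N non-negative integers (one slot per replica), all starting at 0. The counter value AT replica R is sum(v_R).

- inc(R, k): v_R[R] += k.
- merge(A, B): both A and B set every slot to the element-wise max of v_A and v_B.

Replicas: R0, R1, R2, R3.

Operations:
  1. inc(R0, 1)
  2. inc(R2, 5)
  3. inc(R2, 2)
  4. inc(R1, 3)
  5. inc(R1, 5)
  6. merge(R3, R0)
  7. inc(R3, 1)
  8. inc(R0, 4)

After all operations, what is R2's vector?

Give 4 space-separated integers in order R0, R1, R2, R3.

Answer: 0 0 7 0

Derivation:
Op 1: inc R0 by 1 -> R0=(1,0,0,0) value=1
Op 2: inc R2 by 5 -> R2=(0,0,5,0) value=5
Op 3: inc R2 by 2 -> R2=(0,0,7,0) value=7
Op 4: inc R1 by 3 -> R1=(0,3,0,0) value=3
Op 5: inc R1 by 5 -> R1=(0,8,0,0) value=8
Op 6: merge R3<->R0 -> R3=(1,0,0,0) R0=(1,0,0,0)
Op 7: inc R3 by 1 -> R3=(1,0,0,1) value=2
Op 8: inc R0 by 4 -> R0=(5,0,0,0) value=5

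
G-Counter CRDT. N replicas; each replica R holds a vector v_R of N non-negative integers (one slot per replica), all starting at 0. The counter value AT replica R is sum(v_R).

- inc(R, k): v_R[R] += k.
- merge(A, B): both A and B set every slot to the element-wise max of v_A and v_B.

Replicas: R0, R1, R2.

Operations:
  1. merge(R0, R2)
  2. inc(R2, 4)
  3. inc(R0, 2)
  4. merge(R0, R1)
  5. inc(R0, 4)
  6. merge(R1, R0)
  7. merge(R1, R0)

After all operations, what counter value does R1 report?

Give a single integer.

Op 1: merge R0<->R2 -> R0=(0,0,0) R2=(0,0,0)
Op 2: inc R2 by 4 -> R2=(0,0,4) value=4
Op 3: inc R0 by 2 -> R0=(2,0,0) value=2
Op 4: merge R0<->R1 -> R0=(2,0,0) R1=(2,0,0)
Op 5: inc R0 by 4 -> R0=(6,0,0) value=6
Op 6: merge R1<->R0 -> R1=(6,0,0) R0=(6,0,0)
Op 7: merge R1<->R0 -> R1=(6,0,0) R0=(6,0,0)

Answer: 6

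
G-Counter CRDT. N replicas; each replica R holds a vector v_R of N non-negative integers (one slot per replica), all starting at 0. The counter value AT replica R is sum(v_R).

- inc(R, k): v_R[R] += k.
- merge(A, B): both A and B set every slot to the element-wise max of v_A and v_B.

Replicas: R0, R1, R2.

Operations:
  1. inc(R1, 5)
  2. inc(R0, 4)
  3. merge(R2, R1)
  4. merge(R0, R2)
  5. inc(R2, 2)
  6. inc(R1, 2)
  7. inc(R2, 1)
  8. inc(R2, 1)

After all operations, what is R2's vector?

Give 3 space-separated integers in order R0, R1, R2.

Answer: 4 5 4

Derivation:
Op 1: inc R1 by 5 -> R1=(0,5,0) value=5
Op 2: inc R0 by 4 -> R0=(4,0,0) value=4
Op 3: merge R2<->R1 -> R2=(0,5,0) R1=(0,5,0)
Op 4: merge R0<->R2 -> R0=(4,5,0) R2=(4,5,0)
Op 5: inc R2 by 2 -> R2=(4,5,2) value=11
Op 6: inc R1 by 2 -> R1=(0,7,0) value=7
Op 7: inc R2 by 1 -> R2=(4,5,3) value=12
Op 8: inc R2 by 1 -> R2=(4,5,4) value=13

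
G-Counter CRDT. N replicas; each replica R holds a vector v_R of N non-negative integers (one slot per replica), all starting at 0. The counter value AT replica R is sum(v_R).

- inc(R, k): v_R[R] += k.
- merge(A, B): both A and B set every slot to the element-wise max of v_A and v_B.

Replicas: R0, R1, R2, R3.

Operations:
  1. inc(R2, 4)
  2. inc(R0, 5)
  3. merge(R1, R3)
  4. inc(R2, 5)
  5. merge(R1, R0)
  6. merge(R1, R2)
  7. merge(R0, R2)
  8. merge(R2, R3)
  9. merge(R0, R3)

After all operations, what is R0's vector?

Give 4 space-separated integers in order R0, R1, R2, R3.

Answer: 5 0 9 0

Derivation:
Op 1: inc R2 by 4 -> R2=(0,0,4,0) value=4
Op 2: inc R0 by 5 -> R0=(5,0,0,0) value=5
Op 3: merge R1<->R3 -> R1=(0,0,0,0) R3=(0,0,0,0)
Op 4: inc R2 by 5 -> R2=(0,0,9,0) value=9
Op 5: merge R1<->R0 -> R1=(5,0,0,0) R0=(5,0,0,0)
Op 6: merge R1<->R2 -> R1=(5,0,9,0) R2=(5,0,9,0)
Op 7: merge R0<->R2 -> R0=(5,0,9,0) R2=(5,0,9,0)
Op 8: merge R2<->R3 -> R2=(5,0,9,0) R3=(5,0,9,0)
Op 9: merge R0<->R3 -> R0=(5,0,9,0) R3=(5,0,9,0)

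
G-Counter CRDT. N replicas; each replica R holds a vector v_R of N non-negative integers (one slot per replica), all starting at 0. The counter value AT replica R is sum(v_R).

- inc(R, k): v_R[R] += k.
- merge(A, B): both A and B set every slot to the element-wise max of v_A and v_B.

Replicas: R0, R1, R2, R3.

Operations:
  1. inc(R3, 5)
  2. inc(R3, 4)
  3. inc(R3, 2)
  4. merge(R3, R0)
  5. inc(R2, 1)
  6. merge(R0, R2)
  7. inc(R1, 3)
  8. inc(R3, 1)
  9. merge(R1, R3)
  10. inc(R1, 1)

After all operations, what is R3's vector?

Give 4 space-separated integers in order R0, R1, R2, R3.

Op 1: inc R3 by 5 -> R3=(0,0,0,5) value=5
Op 2: inc R3 by 4 -> R3=(0,0,0,9) value=9
Op 3: inc R3 by 2 -> R3=(0,0,0,11) value=11
Op 4: merge R3<->R0 -> R3=(0,0,0,11) R0=(0,0,0,11)
Op 5: inc R2 by 1 -> R2=(0,0,1,0) value=1
Op 6: merge R0<->R2 -> R0=(0,0,1,11) R2=(0,0,1,11)
Op 7: inc R1 by 3 -> R1=(0,3,0,0) value=3
Op 8: inc R3 by 1 -> R3=(0,0,0,12) value=12
Op 9: merge R1<->R3 -> R1=(0,3,0,12) R3=(0,3,0,12)
Op 10: inc R1 by 1 -> R1=(0,4,0,12) value=16

Answer: 0 3 0 12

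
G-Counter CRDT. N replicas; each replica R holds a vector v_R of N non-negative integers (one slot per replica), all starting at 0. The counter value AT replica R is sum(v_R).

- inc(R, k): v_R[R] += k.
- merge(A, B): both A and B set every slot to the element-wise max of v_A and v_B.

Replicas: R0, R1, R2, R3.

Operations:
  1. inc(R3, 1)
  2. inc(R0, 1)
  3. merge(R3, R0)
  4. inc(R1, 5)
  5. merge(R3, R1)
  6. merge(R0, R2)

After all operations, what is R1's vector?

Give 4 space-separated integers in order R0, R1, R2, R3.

Op 1: inc R3 by 1 -> R3=(0,0,0,1) value=1
Op 2: inc R0 by 1 -> R0=(1,0,0,0) value=1
Op 3: merge R3<->R0 -> R3=(1,0,0,1) R0=(1,0,0,1)
Op 4: inc R1 by 5 -> R1=(0,5,0,0) value=5
Op 5: merge R3<->R1 -> R3=(1,5,0,1) R1=(1,5,0,1)
Op 6: merge R0<->R2 -> R0=(1,0,0,1) R2=(1,0,0,1)

Answer: 1 5 0 1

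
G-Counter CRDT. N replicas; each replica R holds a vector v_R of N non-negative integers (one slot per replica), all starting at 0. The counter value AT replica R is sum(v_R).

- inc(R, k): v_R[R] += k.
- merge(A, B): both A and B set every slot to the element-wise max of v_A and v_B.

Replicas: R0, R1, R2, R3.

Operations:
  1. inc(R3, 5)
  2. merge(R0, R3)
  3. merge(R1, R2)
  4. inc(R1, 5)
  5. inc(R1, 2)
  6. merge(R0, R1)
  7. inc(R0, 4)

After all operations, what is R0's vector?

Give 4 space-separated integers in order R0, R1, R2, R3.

Op 1: inc R3 by 5 -> R3=(0,0,0,5) value=5
Op 2: merge R0<->R3 -> R0=(0,0,0,5) R3=(0,0,0,5)
Op 3: merge R1<->R2 -> R1=(0,0,0,0) R2=(0,0,0,0)
Op 4: inc R1 by 5 -> R1=(0,5,0,0) value=5
Op 5: inc R1 by 2 -> R1=(0,7,0,0) value=7
Op 6: merge R0<->R1 -> R0=(0,7,0,5) R1=(0,7,0,5)
Op 7: inc R0 by 4 -> R0=(4,7,0,5) value=16

Answer: 4 7 0 5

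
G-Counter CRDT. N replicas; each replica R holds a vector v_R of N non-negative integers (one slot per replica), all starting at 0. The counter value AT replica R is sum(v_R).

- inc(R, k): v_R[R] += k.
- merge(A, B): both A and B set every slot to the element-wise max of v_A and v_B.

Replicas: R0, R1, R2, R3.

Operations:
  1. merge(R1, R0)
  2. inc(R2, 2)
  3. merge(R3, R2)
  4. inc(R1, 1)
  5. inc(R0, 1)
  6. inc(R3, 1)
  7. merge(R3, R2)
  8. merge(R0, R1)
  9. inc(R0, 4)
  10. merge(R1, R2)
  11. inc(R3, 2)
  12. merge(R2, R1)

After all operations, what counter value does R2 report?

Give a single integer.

Op 1: merge R1<->R0 -> R1=(0,0,0,0) R0=(0,0,0,0)
Op 2: inc R2 by 2 -> R2=(0,0,2,0) value=2
Op 3: merge R3<->R2 -> R3=(0,0,2,0) R2=(0,0,2,0)
Op 4: inc R1 by 1 -> R1=(0,1,0,0) value=1
Op 5: inc R0 by 1 -> R0=(1,0,0,0) value=1
Op 6: inc R3 by 1 -> R3=(0,0,2,1) value=3
Op 7: merge R3<->R2 -> R3=(0,0,2,1) R2=(0,0,2,1)
Op 8: merge R0<->R1 -> R0=(1,1,0,0) R1=(1,1,0,0)
Op 9: inc R0 by 4 -> R0=(5,1,0,0) value=6
Op 10: merge R1<->R2 -> R1=(1,1,2,1) R2=(1,1,2,1)
Op 11: inc R3 by 2 -> R3=(0,0,2,3) value=5
Op 12: merge R2<->R1 -> R2=(1,1,2,1) R1=(1,1,2,1)

Answer: 5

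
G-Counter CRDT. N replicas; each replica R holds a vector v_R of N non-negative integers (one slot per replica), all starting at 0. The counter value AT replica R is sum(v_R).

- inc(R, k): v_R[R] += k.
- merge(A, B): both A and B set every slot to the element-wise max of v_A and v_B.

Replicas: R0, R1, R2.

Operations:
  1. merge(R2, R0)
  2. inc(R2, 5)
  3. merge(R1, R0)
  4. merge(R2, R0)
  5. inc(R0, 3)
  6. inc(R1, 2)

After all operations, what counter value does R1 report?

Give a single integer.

Answer: 2

Derivation:
Op 1: merge R2<->R0 -> R2=(0,0,0) R0=(0,0,0)
Op 2: inc R2 by 5 -> R2=(0,0,5) value=5
Op 3: merge R1<->R0 -> R1=(0,0,0) R0=(0,0,0)
Op 4: merge R2<->R0 -> R2=(0,0,5) R0=(0,0,5)
Op 5: inc R0 by 3 -> R0=(3,0,5) value=8
Op 6: inc R1 by 2 -> R1=(0,2,0) value=2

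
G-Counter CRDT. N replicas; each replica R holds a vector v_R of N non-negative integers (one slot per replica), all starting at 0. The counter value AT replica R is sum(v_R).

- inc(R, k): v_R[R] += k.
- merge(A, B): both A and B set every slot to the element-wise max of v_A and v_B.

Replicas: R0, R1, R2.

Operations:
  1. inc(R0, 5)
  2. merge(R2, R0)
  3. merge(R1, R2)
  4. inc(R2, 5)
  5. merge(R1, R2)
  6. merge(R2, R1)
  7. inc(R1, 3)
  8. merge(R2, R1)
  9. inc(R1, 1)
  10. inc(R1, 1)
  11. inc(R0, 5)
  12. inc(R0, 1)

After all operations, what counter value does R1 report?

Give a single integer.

Answer: 15

Derivation:
Op 1: inc R0 by 5 -> R0=(5,0,0) value=5
Op 2: merge R2<->R0 -> R2=(5,0,0) R0=(5,0,0)
Op 3: merge R1<->R2 -> R1=(5,0,0) R2=(5,0,0)
Op 4: inc R2 by 5 -> R2=(5,0,5) value=10
Op 5: merge R1<->R2 -> R1=(5,0,5) R2=(5,0,5)
Op 6: merge R2<->R1 -> R2=(5,0,5) R1=(5,0,5)
Op 7: inc R1 by 3 -> R1=(5,3,5) value=13
Op 8: merge R2<->R1 -> R2=(5,3,5) R1=(5,3,5)
Op 9: inc R1 by 1 -> R1=(5,4,5) value=14
Op 10: inc R1 by 1 -> R1=(5,5,5) value=15
Op 11: inc R0 by 5 -> R0=(10,0,0) value=10
Op 12: inc R0 by 1 -> R0=(11,0,0) value=11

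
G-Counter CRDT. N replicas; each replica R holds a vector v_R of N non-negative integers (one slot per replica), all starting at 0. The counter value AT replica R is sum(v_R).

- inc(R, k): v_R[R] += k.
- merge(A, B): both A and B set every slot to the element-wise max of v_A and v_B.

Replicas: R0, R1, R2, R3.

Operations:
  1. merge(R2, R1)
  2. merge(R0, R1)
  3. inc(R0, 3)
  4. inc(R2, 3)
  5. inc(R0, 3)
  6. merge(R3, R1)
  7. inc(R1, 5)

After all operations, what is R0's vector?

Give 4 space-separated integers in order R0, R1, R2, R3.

Answer: 6 0 0 0

Derivation:
Op 1: merge R2<->R1 -> R2=(0,0,0,0) R1=(0,0,0,0)
Op 2: merge R0<->R1 -> R0=(0,0,0,0) R1=(0,0,0,0)
Op 3: inc R0 by 3 -> R0=(3,0,0,0) value=3
Op 4: inc R2 by 3 -> R2=(0,0,3,0) value=3
Op 5: inc R0 by 3 -> R0=(6,0,0,0) value=6
Op 6: merge R3<->R1 -> R3=(0,0,0,0) R1=(0,0,0,0)
Op 7: inc R1 by 5 -> R1=(0,5,0,0) value=5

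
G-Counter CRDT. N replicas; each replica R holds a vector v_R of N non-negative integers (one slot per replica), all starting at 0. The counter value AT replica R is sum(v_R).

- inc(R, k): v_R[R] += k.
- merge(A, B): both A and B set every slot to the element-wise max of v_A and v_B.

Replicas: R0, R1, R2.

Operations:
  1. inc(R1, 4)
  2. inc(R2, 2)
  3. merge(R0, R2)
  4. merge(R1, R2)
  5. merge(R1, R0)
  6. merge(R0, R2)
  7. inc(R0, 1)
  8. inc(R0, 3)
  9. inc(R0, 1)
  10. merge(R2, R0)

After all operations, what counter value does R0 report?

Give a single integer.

Answer: 11

Derivation:
Op 1: inc R1 by 4 -> R1=(0,4,0) value=4
Op 2: inc R2 by 2 -> R2=(0,0,2) value=2
Op 3: merge R0<->R2 -> R0=(0,0,2) R2=(0,0,2)
Op 4: merge R1<->R2 -> R1=(0,4,2) R2=(0,4,2)
Op 5: merge R1<->R0 -> R1=(0,4,2) R0=(0,4,2)
Op 6: merge R0<->R2 -> R0=(0,4,2) R2=(0,4,2)
Op 7: inc R0 by 1 -> R0=(1,4,2) value=7
Op 8: inc R0 by 3 -> R0=(4,4,2) value=10
Op 9: inc R0 by 1 -> R0=(5,4,2) value=11
Op 10: merge R2<->R0 -> R2=(5,4,2) R0=(5,4,2)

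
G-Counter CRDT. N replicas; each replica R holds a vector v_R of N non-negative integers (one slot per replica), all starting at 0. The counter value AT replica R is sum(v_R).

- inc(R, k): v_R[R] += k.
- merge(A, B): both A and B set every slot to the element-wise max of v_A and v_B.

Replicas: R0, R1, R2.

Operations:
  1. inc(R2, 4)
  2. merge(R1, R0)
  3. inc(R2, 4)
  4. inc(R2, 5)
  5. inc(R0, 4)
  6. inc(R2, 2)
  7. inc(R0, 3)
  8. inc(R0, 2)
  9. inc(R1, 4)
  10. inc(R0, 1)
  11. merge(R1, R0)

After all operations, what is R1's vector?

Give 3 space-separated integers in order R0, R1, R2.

Op 1: inc R2 by 4 -> R2=(0,0,4) value=4
Op 2: merge R1<->R0 -> R1=(0,0,0) R0=(0,0,0)
Op 3: inc R2 by 4 -> R2=(0,0,8) value=8
Op 4: inc R2 by 5 -> R2=(0,0,13) value=13
Op 5: inc R0 by 4 -> R0=(4,0,0) value=4
Op 6: inc R2 by 2 -> R2=(0,0,15) value=15
Op 7: inc R0 by 3 -> R0=(7,0,0) value=7
Op 8: inc R0 by 2 -> R0=(9,0,0) value=9
Op 9: inc R1 by 4 -> R1=(0,4,0) value=4
Op 10: inc R0 by 1 -> R0=(10,0,0) value=10
Op 11: merge R1<->R0 -> R1=(10,4,0) R0=(10,4,0)

Answer: 10 4 0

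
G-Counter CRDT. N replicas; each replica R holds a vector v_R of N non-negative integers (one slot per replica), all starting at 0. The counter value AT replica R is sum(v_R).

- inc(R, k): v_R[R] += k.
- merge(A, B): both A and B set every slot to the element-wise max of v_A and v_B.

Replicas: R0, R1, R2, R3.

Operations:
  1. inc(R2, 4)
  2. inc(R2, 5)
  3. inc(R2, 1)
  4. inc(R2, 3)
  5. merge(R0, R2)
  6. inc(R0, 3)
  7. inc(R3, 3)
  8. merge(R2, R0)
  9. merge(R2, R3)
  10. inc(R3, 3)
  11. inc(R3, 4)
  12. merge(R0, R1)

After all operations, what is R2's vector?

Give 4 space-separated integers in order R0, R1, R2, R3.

Op 1: inc R2 by 4 -> R2=(0,0,4,0) value=4
Op 2: inc R2 by 5 -> R2=(0,0,9,0) value=9
Op 3: inc R2 by 1 -> R2=(0,0,10,0) value=10
Op 4: inc R2 by 3 -> R2=(0,0,13,0) value=13
Op 5: merge R0<->R2 -> R0=(0,0,13,0) R2=(0,0,13,0)
Op 6: inc R0 by 3 -> R0=(3,0,13,0) value=16
Op 7: inc R3 by 3 -> R3=(0,0,0,3) value=3
Op 8: merge R2<->R0 -> R2=(3,0,13,0) R0=(3,0,13,0)
Op 9: merge R2<->R3 -> R2=(3,0,13,3) R3=(3,0,13,3)
Op 10: inc R3 by 3 -> R3=(3,0,13,6) value=22
Op 11: inc R3 by 4 -> R3=(3,0,13,10) value=26
Op 12: merge R0<->R1 -> R0=(3,0,13,0) R1=(3,0,13,0)

Answer: 3 0 13 3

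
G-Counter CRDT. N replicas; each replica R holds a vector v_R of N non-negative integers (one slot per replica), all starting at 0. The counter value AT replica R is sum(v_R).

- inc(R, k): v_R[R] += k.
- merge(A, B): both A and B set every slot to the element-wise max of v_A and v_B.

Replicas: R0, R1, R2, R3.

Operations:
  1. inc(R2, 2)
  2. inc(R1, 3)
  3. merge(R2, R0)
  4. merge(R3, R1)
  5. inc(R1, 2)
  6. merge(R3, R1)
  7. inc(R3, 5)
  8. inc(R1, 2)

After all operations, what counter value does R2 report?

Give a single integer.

Op 1: inc R2 by 2 -> R2=(0,0,2,0) value=2
Op 2: inc R1 by 3 -> R1=(0,3,0,0) value=3
Op 3: merge R2<->R0 -> R2=(0,0,2,0) R0=(0,0,2,0)
Op 4: merge R3<->R1 -> R3=(0,3,0,0) R1=(0,3,0,0)
Op 5: inc R1 by 2 -> R1=(0,5,0,0) value=5
Op 6: merge R3<->R1 -> R3=(0,5,0,0) R1=(0,5,0,0)
Op 7: inc R3 by 5 -> R3=(0,5,0,5) value=10
Op 8: inc R1 by 2 -> R1=(0,7,0,0) value=7

Answer: 2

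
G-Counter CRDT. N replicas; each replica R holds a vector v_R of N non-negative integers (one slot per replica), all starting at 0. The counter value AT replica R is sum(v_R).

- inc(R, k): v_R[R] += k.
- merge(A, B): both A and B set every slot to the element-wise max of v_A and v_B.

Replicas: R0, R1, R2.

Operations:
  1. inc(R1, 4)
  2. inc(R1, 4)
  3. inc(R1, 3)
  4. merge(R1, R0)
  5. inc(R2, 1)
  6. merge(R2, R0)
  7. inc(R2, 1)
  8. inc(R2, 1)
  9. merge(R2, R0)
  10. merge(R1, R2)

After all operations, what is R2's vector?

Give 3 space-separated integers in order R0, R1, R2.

Op 1: inc R1 by 4 -> R1=(0,4,0) value=4
Op 2: inc R1 by 4 -> R1=(0,8,0) value=8
Op 3: inc R1 by 3 -> R1=(0,11,0) value=11
Op 4: merge R1<->R0 -> R1=(0,11,0) R0=(0,11,0)
Op 5: inc R2 by 1 -> R2=(0,0,1) value=1
Op 6: merge R2<->R0 -> R2=(0,11,1) R0=(0,11,1)
Op 7: inc R2 by 1 -> R2=(0,11,2) value=13
Op 8: inc R2 by 1 -> R2=(0,11,3) value=14
Op 9: merge R2<->R0 -> R2=(0,11,3) R0=(0,11,3)
Op 10: merge R1<->R2 -> R1=(0,11,3) R2=(0,11,3)

Answer: 0 11 3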